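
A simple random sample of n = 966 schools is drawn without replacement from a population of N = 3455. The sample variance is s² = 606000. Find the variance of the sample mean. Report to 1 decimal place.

Under SRS without replacement, Var(ȳ) = (1 − f)·s²/n with f = n/N = 966/3455 = 0.27959479.
Var(ȳ) = (1 − 0.27959479)·606000/966 = 0.72040521·627.32919 = 451.93122.

451.9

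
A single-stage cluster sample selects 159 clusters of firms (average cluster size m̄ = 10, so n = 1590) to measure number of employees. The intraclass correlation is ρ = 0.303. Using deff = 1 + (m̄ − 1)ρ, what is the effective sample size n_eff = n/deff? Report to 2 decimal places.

426.62

deff = 1 + (10 − 1)·0.303 = 1 + 2.727 = 3.727.
n_eff = 1590 / 3.727 = 426.62.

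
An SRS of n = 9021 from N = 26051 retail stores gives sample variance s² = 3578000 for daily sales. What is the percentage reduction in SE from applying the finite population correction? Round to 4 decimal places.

f = n/N = 9021/26051 = 0.34628229.
SE_no-fpc = √(s²/n) = 19.915574; SE_fpc = √((1−f)s²/n) = 16.102301.
Ratio = √(1−f) = 0.80852811. Reduction = 100·(1 − 0.80852811) = 19.1472%.

19.1472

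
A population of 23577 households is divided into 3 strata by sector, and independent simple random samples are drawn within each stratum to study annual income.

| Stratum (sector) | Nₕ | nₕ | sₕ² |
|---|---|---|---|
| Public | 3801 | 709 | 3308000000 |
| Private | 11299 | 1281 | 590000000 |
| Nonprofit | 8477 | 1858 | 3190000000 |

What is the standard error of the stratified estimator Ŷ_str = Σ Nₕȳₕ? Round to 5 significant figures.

Var(Ŷ_str) = Σₕ Nₕ²(1 − fₕ)sₕ²/nₕ.
Public: 3801²·(1 − 709/3801)·3308000000/709 = 5.4834845 × 10^13.
Private: 11299²·(1 − 1281/11299)·590000000/1281 = 5.2134345 × 10^13.
Nonprofit: 8477²·(1 − 1858/8477)·3190000000/1858 = 9.6333988 × 10^13.
Sum = 2.0330318 × 10^14.
SE = √(2.0330318 × 10^14) = 1.4258 × 10^7.

1.4258 × 10^7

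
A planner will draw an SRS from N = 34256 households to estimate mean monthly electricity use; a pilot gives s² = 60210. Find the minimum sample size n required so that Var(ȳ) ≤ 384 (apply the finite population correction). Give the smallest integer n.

Without fpc, n₀ = s²/D = 60210/384 = 156.7969.
With fpc, (1 − n/N)·s²/n ≤ D requires n ≥ n₀/(1 + n₀/N) = 156.7969/(1 + 156.7969/34256) = 156.0825.
Rounding up, n = 157.

157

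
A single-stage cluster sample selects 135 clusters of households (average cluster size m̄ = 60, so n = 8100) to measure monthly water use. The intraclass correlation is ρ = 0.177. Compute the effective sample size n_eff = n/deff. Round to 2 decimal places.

deff = 1 + (60 − 1)·0.177 = 1 + 10.443 = 11.443.
n_eff = 8100 / 11.443 = 707.86.

707.86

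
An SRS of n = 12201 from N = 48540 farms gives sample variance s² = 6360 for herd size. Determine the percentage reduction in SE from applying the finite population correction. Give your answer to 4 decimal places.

f = n/N = 12201/48540 = 0.25135970.
SE_no-fpc = √(s²/n) = 0.72198944; SE_fpc = √((1−f)s²/n) = 0.62469416.
Ratio = √(1−f) = 0.86524002. Reduction = 100·(1 − 0.86524002) = 13.4760%.

13.4760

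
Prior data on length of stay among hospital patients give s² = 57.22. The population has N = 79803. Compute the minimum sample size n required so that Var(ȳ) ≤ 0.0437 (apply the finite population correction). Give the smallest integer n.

Without fpc, n₀ = s²/D = 57.22/0.0437 = 1309.3822.
With fpc, (1 − n/N)·s²/n ≤ D requires n ≥ n₀/(1 + n₀/N) = 1309.3822/(1 + 1309.3822/79803) = 1288.2451.
Rounding up, n = 1289.

1289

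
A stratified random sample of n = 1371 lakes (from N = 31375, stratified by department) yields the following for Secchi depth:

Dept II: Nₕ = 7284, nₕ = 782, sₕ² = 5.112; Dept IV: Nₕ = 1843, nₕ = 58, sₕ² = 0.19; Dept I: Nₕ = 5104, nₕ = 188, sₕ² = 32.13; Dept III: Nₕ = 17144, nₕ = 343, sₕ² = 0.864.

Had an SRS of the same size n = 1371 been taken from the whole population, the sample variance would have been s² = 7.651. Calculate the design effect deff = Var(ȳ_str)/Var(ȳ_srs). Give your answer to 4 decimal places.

Var(ȳ_str) = Σ Wₕ²(1−fₕ)sₕ²/nₕ with Wₕ = Nₕ/31375:
  Dept II: (7284/31375)²·(1−782/7284)·5.112/782 = 3.1450932 × 10^-4
  Dept IV: (1843/31375)²·(1−58/1843)·0.19/58 = 1.094767 × 10^-5
  Dept I: (5104/31375)²·(1−188/5104)·32.13/188 = 0.0043562014
  Dept III: (17144/31375)²·(1−343/17144)·0.864/343 = 7.3705423 × 10^-4
  → Var(ȳ_str) = 0.0054187126.
Var(ȳ_srs) = (1 − 1371/31375)·7.651/1371 = 0.0053367415.
deff = 0.0054187126 / 0.0053367415 = 1.0154.

1.0154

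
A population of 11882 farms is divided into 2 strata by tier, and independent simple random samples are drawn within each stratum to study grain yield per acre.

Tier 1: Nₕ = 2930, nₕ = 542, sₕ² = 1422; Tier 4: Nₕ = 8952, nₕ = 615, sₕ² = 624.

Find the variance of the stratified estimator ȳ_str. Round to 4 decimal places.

0.6664

Var(ȳ_str) = Σₕ Wₕ²(1 − fₕ)sₕ²/nₕ with Wₕ = Nₕ/N, N = 11882.
Tier 1: Wₕ = 0.24659148; term = 0.24659148²·(1 − 0.18498294)·1422/542 = 0.13002389.
Tier 4: Wₕ = 0.75340852; term = 0.75340852²·(1 − 0.06869973)·624/615 = 0.53636478.
Sum = 0.66638867.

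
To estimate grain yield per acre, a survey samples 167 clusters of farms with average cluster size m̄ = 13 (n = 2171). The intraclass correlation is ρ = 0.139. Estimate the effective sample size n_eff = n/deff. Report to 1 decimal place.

deff = 1 + (13 − 1)·0.139 = 1 + 1.668 = 2.668.
n_eff = 2171 / 2.668 = 813.7.

813.7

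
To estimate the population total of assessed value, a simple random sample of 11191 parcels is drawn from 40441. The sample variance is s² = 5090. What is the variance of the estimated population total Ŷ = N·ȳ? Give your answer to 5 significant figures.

5.3802 × 10^8

Var(Ŷ) = N²·Var(ȳ) = N²·(1 − n/N)·s²/n.
f = 11191/40441 = 0.27672412; Var(ȳ) = 0.72327588·5090/11191 = 0.32896741.
Var(Ŷ) = 40441² · 0.32896741 = 5.380178 × 10^8.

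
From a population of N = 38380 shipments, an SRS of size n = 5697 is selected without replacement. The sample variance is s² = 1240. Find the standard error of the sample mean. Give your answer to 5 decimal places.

0.43052

Under SRS without replacement, Var(ȳ) = (1 − f)·s²/n with f = n/N = 5697/38380 = 0.14843669.
Var(ȳ) = (1 − 0.14843669)·1240/5697 = 0.85156331·0.21765842 = 0.18534992.
SE(ȳ) = √(0.18534992) = 0.43052.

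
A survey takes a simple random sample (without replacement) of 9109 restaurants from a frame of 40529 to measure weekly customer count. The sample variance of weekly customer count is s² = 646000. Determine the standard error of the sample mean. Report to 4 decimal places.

Under SRS without replacement, Var(ȳ) = (1 − f)·s²/n with f = n/N = 9109/40529 = 0.22475265.
Var(ȳ) = (1 − 0.22475265)·646000/9109 = 0.77524735·70.918871 = 54.979667.
SE(ȳ) = √(54.979667) = 7.4148.

7.4148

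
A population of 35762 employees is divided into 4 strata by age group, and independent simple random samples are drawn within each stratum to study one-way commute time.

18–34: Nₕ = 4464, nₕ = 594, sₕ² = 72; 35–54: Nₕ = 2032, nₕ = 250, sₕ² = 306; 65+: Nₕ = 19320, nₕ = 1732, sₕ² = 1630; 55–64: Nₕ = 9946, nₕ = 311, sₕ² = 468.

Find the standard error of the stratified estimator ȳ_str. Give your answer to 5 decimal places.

Var(ȳ_str) = Σₕ Wₕ²(1 − fₕ)sₕ²/nₕ with Wₕ = Nₕ/N, N = 35762.
18–34: Wₕ = 0.12482523; term = 0.12482523²·(1 − 0.13306452)·72/594 = 0.0016373352.
35–54: Wₕ = 0.05682009; term = 0.05682009²·(1 − 0.12303150)·306/250 = 0.0034655265.
65+: Wₕ = 0.54023824; term = 0.54023824²·(1 − 0.08964803)·1630/1732 = 0.25004588.
55–64: Wₕ = 0.27811644; term = 0.27811644²·(1 − 0.03126885)·468/311 = 0.11275662.
Sum = 0.36790536.
SE = √(0.36790536) = 0.60655.

0.60655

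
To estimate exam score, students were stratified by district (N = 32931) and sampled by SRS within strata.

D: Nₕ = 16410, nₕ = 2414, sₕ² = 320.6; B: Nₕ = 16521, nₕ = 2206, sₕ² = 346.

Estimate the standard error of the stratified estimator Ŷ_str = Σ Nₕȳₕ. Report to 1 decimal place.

Var(Ŷ_str) = Σₕ Nₕ²(1 − fₕ)sₕ²/nₕ.
D: 16410²·(1 − 2414/16410)·320.6/2414 = 3.0502734 × 10^7.
B: 16521²·(1 − 2206/16521)·346/2206 = 3.7093539 × 10^7.
Sum = 6.7596273 × 10^7.
SE = √(6.7596273 × 10^7) = 8221.7.

8221.7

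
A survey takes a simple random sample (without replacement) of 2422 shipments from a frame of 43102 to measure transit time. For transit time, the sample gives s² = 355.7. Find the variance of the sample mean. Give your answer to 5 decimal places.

Under SRS without replacement, Var(ȳ) = (1 − f)·s²/n with f = n/N = 2422/43102 = 0.05619229.
Var(ȳ) = (1 − 0.05619229)·355.7/2422 = 0.94380771·0.1468621 = 0.13860958.

0.13861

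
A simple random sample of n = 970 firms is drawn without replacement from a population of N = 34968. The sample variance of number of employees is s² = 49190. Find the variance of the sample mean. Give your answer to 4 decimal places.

49.3046

Under SRS without replacement, Var(ȳ) = (1 − f)·s²/n with f = n/N = 970/34968 = 0.02773965.
Var(ȳ) = (1 − 0.02773965)·49190/970 = 0.97226035·50.71134 = 49.304625.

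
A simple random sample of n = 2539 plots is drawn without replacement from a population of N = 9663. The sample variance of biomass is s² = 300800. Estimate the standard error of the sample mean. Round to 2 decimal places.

9.35

Under SRS without replacement, Var(ȳ) = (1 − f)·s²/n with f = n/N = 2539/9663 = 0.26275484.
Var(ȳ) = (1 − 0.26275484)·300800/2539 = 0.73724516·118.47184 = 87.34279.
SE(ȳ) = √(87.34279) = 9.35.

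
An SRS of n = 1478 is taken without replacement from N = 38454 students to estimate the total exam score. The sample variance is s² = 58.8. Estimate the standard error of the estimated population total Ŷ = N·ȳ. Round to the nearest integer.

Var(Ŷ) = N²·Var(ȳ) = N²·(1 − n/N)·s²/n.
f = 1478/38454 = 0.03843553; Var(ȳ) = 0.96156447·58.8/1478 = 0.038254392.
Var(Ŷ) = 38454² · 0.038254392 = 5.6567156 × 10^7.
SE(Ŷ) = √(5.6567156 × 10^7) = 7521.

7521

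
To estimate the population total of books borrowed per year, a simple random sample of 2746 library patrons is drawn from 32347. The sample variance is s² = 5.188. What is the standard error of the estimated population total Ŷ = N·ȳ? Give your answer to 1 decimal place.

1345.0

Var(Ŷ) = N²·Var(ȳ) = N²·(1 − n/N)·s²/n.
f = 2746/32347 = 0.08489195; Var(ȳ) = 0.91510805·5.188/2746 = 0.0017289077.
Var(Ŷ) = 32347² · 0.0017289077 = 1.8090052 × 10^6.
SE(Ŷ) = √(1.8090052 × 10^6) = 1345.0.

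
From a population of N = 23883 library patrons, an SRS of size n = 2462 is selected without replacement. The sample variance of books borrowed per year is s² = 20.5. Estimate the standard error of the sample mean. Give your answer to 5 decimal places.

Under SRS without replacement, Var(ȳ) = (1 − f)·s²/n with f = n/N = 2462/23883 = 0.10308588.
Var(ȳ) = (1 − 0.10308588)·20.5/2462 = 0.89691412·0.0083265638 = 0.0074682126.
SE(ȳ) = √(0.0074682126) = 0.08642.

0.08642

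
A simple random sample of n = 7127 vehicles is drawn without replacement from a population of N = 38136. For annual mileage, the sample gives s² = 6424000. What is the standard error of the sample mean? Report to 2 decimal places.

Under SRS without replacement, Var(ȳ) = (1 − f)·s²/n with f = n/N = 7127/38136 = 0.18688378.
Var(ȳ) = (1 − 0.18688378)·6424000/7127 = 0.81311622·901.36102 = 732.91126.
SE(ȳ) = √(732.91126) = 27.07.

27.07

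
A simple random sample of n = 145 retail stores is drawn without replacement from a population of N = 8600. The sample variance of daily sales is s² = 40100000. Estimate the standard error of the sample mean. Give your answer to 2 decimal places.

521.43

Under SRS without replacement, Var(ȳ) = (1 − f)·s²/n with f = n/N = 145/8600 = 0.01686047.
Var(ȳ) = (1 − 0.01686047)·40100000/145 = 0.98313953·276551.72 = 271888.93.
SE(ȳ) = √(271888.93) = 521.43.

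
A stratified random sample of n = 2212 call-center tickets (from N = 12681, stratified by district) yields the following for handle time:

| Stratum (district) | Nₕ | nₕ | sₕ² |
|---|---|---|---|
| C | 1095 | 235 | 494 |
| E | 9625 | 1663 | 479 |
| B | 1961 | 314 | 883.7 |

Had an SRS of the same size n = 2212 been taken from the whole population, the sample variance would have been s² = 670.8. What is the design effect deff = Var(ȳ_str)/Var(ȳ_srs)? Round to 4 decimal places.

Var(ȳ_str) = Σ Wₕ²(1−fₕ)sₕ²/nₕ with Wₕ = Nₕ/12681:
  C: (1095/12681)²·(1−235/1095)·494/235 = 0.012310187
  E: (9625/12681)²·(1−1663/9625)·479/1663 = 0.1372648
  B: (1961/12681)²·(1−314/1961)·883.7/314 = 0.056524847
  → Var(ȳ_str) = 0.20609983.
Var(ȳ_srs) = (1 − 2212/12681)·670.8/2212 = 0.25035694.
deff = 0.20609983 / 0.25035694 = 0.8232.

0.8232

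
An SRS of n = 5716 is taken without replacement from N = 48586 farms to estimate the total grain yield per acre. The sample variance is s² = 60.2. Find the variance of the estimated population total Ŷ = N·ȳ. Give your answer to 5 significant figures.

2.1937 × 10^7

Var(Ŷ) = N²·Var(ȳ) = N²·(1 − n/N)·s²/n.
f = 5716/48586 = 0.11764706; Var(ȳ) = 0.88235294·60.2/5716 = 0.0092928004.
Var(Ŷ) = 48586² · 0.0092928004 = 2.1936579 × 10^7.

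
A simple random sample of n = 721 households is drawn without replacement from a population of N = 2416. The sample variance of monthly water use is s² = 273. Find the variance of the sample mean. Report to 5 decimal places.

Under SRS without replacement, Var(ȳ) = (1 − f)·s²/n with f = n/N = 721/2416 = 0.29842715.
Var(ȳ) = (1 − 0.29842715)·273/721 = 0.70157285·0.37864078 = 0.26564409.

0.26564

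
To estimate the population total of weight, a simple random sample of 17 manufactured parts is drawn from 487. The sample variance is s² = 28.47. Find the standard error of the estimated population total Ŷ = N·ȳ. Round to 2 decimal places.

619.13

Var(Ŷ) = N²·Var(ȳ) = N²·(1 − n/N)·s²/n.
f = 17/487 = 0.03490760; Var(ȳ) = 0.96509240·28.47/17 = 1.6162459.
Var(Ŷ) = 487² · 1.6162459 = 383323.42.
SE(Ŷ) = √(383323.42) = 619.13.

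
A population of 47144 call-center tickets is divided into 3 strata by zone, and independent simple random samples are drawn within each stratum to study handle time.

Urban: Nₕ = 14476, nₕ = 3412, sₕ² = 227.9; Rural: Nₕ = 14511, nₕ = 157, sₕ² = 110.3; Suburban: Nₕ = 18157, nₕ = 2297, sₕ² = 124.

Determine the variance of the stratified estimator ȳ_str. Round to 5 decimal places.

0.07765

Var(ȳ_str) = Σₕ Wₕ²(1 − fₕ)sₕ²/nₕ with Wₕ = Nₕ/N, N = 47144.
Urban: Wₕ = 0.30705922; term = 0.30705922²·(1 − 0.23570047)·227.9/3412 = 0.0048133028.
Rural: Wₕ = 0.30780163; term = 0.30780163²·(1 − 0.01081938)·110.3/157 = 0.065840525.
Suburban: Wₕ = 0.38513915; term = 0.38513915²·(1 − 0.12650768)·124/2297 = 0.0069944748.
Sum = 0.077648303.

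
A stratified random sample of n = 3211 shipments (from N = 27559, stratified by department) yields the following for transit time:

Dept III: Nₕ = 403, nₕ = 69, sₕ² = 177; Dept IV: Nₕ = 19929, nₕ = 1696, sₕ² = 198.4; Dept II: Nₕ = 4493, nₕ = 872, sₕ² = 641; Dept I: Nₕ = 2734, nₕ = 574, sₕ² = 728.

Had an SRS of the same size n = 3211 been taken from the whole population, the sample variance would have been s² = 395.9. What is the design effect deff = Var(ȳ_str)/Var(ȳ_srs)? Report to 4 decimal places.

Var(ȳ_str) = Σ Wₕ²(1−fₕ)sₕ²/nₕ with Wₕ = Nₕ/27559:
  Dept III: (403/27559)²·(1−69/403)·177/69 = 4.5462025 × 10^-4
  Dept IV: (19929/27559)²·(1−1696/19929)·198.4/1696 = 0.055967067
  Dept II: (4493/27559)²·(1−872/4493)·641/872 = 0.015746338
  Dept I: (2734/27559)²·(1−574/2734)·728/574 = 0.0098615422
  → Var(ȳ_str) = 0.082029567.
Var(ȳ_srs) = (1 − 3211/27559)·395.9/3211 = 0.10892938.
deff = 0.082029567 / 0.10892938 = 0.7531.

0.7531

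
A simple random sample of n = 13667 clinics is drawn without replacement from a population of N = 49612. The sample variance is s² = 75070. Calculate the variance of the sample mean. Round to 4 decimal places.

Under SRS without replacement, Var(ȳ) = (1 − f)·s²/n with f = n/N = 13667/49612 = 0.27547771.
Var(ȳ) = (1 − 0.27547771)·75070/13667 = 0.72452229·5.4927929 = 3.9796509.

3.9797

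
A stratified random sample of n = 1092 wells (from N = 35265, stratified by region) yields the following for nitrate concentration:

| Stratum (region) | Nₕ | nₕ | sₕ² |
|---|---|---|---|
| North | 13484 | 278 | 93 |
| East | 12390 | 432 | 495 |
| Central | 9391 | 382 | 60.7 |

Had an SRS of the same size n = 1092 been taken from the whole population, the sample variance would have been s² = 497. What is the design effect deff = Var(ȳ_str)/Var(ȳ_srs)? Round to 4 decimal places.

0.4426

Var(ȳ_str) = Σ Wₕ²(1−fₕ)sₕ²/nₕ with Wₕ = Nₕ/35265:
  North: (13484/35265)²·(1−278/13484)·93/278 = 0.04790054
  East: (12390/35265)²·(1−432/12390)·495/432 = 0.13650971
  Central: (9391/35265)²·(1−382/9391)·60.7/382 = 0.010810007
  → Var(ȳ_str) = 0.19522026.
Var(ȳ_srs) = (1 − 1092/35265)·497/1092 = 0.44103491.
deff = 0.19522026 / 0.44103491 = 0.4426.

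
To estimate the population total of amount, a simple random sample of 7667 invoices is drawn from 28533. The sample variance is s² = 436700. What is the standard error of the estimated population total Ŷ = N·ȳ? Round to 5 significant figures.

Var(Ŷ) = N²·Var(ȳ) = N²·(1 − n/N)·s²/n.
f = 7667/28533 = 0.26870641; Var(ȳ) = 0.73129359·436700/7667 = 41.653308.
Var(Ŷ) = 28533² · 41.653308 = 3.3911295 × 10^10.
SE(Ŷ) = √(3.3911295 × 10^10) = 184150.

184150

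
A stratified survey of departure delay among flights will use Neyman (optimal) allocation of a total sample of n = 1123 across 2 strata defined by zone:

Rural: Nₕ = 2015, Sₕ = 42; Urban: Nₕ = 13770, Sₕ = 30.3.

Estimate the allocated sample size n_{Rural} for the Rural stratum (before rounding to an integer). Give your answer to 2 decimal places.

Neyman allocation: nₕ = n·NₕSₕ / Σⱼ NⱼSⱼ.
Σ NⱼSⱼ = 2015·42 + 13770·30.3 = 501861.
n_{Rural} = 1123·2015·42 / 501861 = 189.37.

189.37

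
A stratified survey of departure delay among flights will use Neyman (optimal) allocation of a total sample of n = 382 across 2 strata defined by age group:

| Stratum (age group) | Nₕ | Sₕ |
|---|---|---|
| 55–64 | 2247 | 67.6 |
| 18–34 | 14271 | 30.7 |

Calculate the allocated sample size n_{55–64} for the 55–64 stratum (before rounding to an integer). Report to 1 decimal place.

98.3

Neyman allocation: nₕ = n·NₕSₕ / Σⱼ NⱼSⱼ.
Σ NⱼSⱼ = 2247·67.6 + 14271·30.7 = 590016.9.
n_{55–64} = 382·2247·67.6 / 590016.9 = 98.3.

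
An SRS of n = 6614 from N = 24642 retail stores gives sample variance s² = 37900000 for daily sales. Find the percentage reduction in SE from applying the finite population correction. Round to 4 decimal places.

14.4666

f = n/N = 6614/24642 = 0.26840354.
SE_no-fpc = √(s²/n) = 75.698541; SE_fpc = √((1−f)s²/n) = 64.747545.
Ratio = √(1−f) = 0.85533412. Reduction = 100·(1 − 0.85533412) = 14.4666%.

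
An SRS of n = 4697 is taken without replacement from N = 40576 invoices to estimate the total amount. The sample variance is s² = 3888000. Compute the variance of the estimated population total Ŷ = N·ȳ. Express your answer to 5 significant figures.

1.2051 × 10^12

Var(Ŷ) = N²·Var(ȳ) = N²·(1 − n/N)·s²/n.
f = 4697/40576 = 0.11575808; Var(ȳ) = 0.88424192·3888000/4697 = 731.94221.
Var(Ŷ) = 40576² · 731.94221 = 1.2050783 × 10^12.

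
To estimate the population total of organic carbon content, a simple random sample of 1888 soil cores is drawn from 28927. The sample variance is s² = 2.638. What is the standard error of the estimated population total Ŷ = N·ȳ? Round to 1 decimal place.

1045.4

Var(Ŷ) = N²·Var(ȳ) = N²·(1 − n/N)·s²/n.
f = 1888/28927 = 0.06526774; Var(ȳ) = 0.93473226·2.638/1888 = 0.0013060507.
Var(Ŷ) = 28927² · 0.0013060507 = 1.0928658 × 10^6.
SE(Ŷ) = √(1.0928658 × 10^6) = 1045.4.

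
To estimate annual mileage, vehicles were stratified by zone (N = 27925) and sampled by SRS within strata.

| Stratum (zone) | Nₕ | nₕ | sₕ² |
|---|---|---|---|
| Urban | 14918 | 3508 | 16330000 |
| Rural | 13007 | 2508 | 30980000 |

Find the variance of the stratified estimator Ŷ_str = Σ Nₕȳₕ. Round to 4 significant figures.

Var(Ŷ_str) = Σₕ Nₕ²(1 − fₕ)sₕ²/nₕ.
Urban: 14918²·(1 − 3508/14918)·16330000/3508 = 7.9236055 × 10^11.
Rural: 13007²·(1 − 2508/13007)·30980000/2508 = 1.6868597 × 10^12.
Sum = 2.4792203 × 10^12.

2.479 × 10^12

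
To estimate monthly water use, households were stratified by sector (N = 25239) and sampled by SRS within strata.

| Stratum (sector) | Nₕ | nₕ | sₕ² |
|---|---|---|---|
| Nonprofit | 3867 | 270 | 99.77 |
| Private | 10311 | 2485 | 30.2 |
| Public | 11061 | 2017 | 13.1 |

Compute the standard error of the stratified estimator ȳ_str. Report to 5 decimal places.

Var(ȳ_str) = Σₕ Wₕ²(1 − fₕ)sₕ²/nₕ with Wₕ = Nₕ/N, N = 25239.
Nonprofit: Wₕ = 0.15321526; term = 0.15321526²·(1 − 0.06982157)·99.77/270 = 0.008068755.
Private: Wₕ = 0.40853441; term = 0.40853441²·(1 − 0.24100475)·30.2/2485 = 0.0015394901.
Public: Wₕ = 0.43825033; term = 0.43825033²·(1 − 0.18235241)·13.1/2017 = 0.0010199434.
Sum = 0.010628189.
SE = √(0.010628189) = 0.10309.

0.10309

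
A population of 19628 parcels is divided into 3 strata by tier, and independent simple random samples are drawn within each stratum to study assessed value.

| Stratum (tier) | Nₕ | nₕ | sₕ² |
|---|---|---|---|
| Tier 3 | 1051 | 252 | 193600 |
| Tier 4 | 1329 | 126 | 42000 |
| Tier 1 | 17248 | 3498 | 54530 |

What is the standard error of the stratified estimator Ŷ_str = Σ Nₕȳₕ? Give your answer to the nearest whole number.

Var(Ŷ_str) = Σₕ Nₕ²(1 − fₕ)sₕ²/nₕ.
Tier 3: 1051²·(1 − 252/1051)·193600/252 = 6.451405 × 10^8.
Tier 4: 1329²·(1 − 126/1329)·42000/126 = 5.32929 × 10^8.
Tier 1: 17248²·(1 − 3498/17248)·54530/3498 = 3.6970654 × 10^9.
Sum = 4.8751349 × 10^9.
SE = √(4.8751349 × 10^9) = 69822.

69822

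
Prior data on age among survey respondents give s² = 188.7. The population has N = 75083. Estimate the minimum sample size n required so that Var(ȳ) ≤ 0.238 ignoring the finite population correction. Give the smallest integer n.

793

Without fpc, n₀ = s²/D = 188.7/0.238 = 792.8571.
Rounding up, n = 793.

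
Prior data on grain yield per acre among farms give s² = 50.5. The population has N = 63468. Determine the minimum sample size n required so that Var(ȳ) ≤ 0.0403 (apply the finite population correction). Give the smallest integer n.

1229

Without fpc, n₀ = s²/D = 50.5/0.0403 = 1253.1017.
With fpc, (1 − n/N)·s²/n ≤ D requires n ≥ n₀/(1 + n₀/N) = 1253.1017/(1 + 1253.1017/63468) = 1228.8397.
Rounding up, n = 1229.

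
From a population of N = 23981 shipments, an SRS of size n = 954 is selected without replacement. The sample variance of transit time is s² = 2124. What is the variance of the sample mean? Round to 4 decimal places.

Under SRS without replacement, Var(ȳ) = (1 − f)·s²/n with f = n/N = 954/23981 = 0.03978149.
Var(ȳ) = (1 − 0.03978149)·2124/954 = 0.96021851·2.2264151 = 2.137845.

2.1378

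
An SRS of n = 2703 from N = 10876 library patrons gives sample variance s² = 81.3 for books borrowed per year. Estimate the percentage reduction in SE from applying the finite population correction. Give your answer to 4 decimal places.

13.3126

f = n/N = 2703/10876 = 0.24852887.
SE_no-fpc = √(s²/n) = 0.17342921; SE_fpc = √((1−f)s²/n) = 0.15034133.
Ratio = √(1−f) = 0.86687434. Reduction = 100·(1 − 0.86687434) = 13.3126%.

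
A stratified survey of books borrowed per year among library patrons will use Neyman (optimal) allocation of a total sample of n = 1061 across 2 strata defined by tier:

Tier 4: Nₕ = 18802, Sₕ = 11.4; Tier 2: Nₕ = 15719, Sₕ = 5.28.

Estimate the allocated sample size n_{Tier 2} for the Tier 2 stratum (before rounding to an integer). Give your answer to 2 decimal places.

296.16

Neyman allocation: nₕ = n·NₕSₕ / Σⱼ NⱼSⱼ.
Σ NⱼSⱼ = 18802·11.4 + 15719·5.28 = 297339.12.
n_{Tier 2} = 1061·15719·5.28 / 297339.12 = 296.16.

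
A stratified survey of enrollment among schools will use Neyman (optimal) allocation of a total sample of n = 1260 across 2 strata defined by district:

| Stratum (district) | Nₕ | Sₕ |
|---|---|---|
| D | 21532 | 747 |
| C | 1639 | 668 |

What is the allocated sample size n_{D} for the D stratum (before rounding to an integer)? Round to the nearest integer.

1180

Neyman allocation: nₕ = n·NₕSₕ / Σⱼ NⱼSⱼ.
Σ NⱼSⱼ = 21532·747 + 1639·668 = 1.7179256 × 10^7.
n_{D} = 1260·21532·747 / (1.7179256 × 10^7) = 1180.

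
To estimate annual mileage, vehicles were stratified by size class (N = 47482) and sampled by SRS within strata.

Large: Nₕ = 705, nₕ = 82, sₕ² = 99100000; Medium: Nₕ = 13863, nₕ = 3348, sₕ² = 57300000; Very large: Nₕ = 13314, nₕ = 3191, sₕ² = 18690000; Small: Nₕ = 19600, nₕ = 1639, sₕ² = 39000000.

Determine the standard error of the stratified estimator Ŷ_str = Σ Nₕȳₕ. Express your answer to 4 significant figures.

Var(Ŷ_str) = Σₕ Nₕ²(1 − fₕ)sₕ²/nₕ.
Large: 705²·(1 − 82/705)·99100000/82 = 5.308074 × 10^11.
Medium: 13863²·(1 − 3348/13863)·57300000/3348 = 2.4947996 × 10^12.
Very large: 13314²·(1 − 3191/13314)·18690000/3191 = 7.8940575 × 10^11.
Small: 19600²·(1 − 1639/19600)·39000000/1639 = 8.376686 × 10^12.
Sum = 1.2191699 × 10^13.
SE = √(1.2191699 × 10^13) = 3.492 × 10^6.

3.492 × 10^6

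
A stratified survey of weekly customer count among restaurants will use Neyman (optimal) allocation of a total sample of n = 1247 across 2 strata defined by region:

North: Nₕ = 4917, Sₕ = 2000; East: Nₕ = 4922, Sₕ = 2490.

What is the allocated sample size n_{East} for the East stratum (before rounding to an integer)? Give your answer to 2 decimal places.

Neyman allocation: nₕ = n·NₕSₕ / Σⱼ NⱼSⱼ.
Σ NⱼSⱼ = 4917·2000 + 4922·2490 = 2.208978 × 10^7.
n_{East} = 1247·4922·2490 / (2.208978 × 10^7) = 691.86.

691.86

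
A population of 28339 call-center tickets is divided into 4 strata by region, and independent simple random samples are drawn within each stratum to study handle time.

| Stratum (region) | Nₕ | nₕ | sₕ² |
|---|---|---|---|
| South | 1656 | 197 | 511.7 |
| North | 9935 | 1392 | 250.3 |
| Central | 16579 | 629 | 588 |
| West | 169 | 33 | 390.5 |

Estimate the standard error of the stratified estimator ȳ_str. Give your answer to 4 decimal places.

0.5788

Var(ȳ_str) = Σₕ Wₕ²(1 − fₕ)sₕ²/nₕ with Wₕ = Nₕ/N, N = 28339.
South: Wₕ = 0.05843537; term = 0.05843537²·(1 − 0.11896135)·511.7/197 = 0.0078144024.
North: Wₕ = 0.35057694; term = 0.35057694²·(1 − 0.14011072)·250.3/1392 = 0.01900338.
Central: Wₕ = 0.58502417; term = 0.58502417²·(1 − 0.03793956)·588/629 = 0.3078057.
West: Wₕ = 0.00596351; term = 0.00596351²·(1 − 0.19526627)·390.5/33 = 3.3865982 × 10^-4.
Sum = 0.33496214.
SE = √(0.33496214) = 0.5788.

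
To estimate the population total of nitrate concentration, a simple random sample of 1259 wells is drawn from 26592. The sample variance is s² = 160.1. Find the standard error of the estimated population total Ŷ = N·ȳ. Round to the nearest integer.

Var(Ŷ) = N²·Var(ȳ) = N²·(1 − n/N)·s²/n.
f = 1259/26592 = 0.04734507; Var(ȳ) = 0.95265493·160.1/1259 = 0.12114381.
Var(Ŷ) = 26592² · 0.12114381 = 8.5664963 × 10^7.
SE(Ŷ) = √(8.5664963 × 10^7) = 9256.

9256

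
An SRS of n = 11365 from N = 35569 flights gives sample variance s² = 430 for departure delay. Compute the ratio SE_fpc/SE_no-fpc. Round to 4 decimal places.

0.8249

f = n/N = 11365/35569 = 0.31951981.
SE_no-fpc = √(s²/n) = 0.19451339; SE_fpc = √((1−f)s²/n) = 0.16045648.
Ratio = √(1−f) = 0.82491223.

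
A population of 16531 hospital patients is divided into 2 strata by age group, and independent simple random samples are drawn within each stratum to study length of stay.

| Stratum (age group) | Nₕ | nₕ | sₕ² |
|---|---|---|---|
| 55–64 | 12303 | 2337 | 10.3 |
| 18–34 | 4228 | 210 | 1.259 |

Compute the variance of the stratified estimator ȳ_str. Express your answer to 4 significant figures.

0.002350

Var(ȳ_str) = Σₕ Wₕ²(1 − fₕ)sₕ²/nₕ with Wₕ = Nₕ/N, N = 16531.
55–64: Wₕ = 0.74423810; term = 0.74423810²·(1 − 0.18995367)·10.3/2337 = 0.0019774803.
18–34: Wₕ = 0.25576190; term = 0.25576190²·(1 − 0.04966887)·1.259/210 = 3.726946 × 10^-4.
Sum = 0.0023501749.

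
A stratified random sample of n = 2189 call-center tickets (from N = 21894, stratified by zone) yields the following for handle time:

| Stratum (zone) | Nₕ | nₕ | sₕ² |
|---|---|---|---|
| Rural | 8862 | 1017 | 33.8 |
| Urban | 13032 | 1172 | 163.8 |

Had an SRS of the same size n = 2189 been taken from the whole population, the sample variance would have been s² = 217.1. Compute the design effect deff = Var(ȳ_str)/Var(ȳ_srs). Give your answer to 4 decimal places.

0.5589

Var(ȳ_str) = Σ Wₕ²(1−fₕ)sₕ²/nₕ with Wₕ = Nₕ/21894:
  Rural: (8862/21894)²·(1−1017/8862)·33.8/1017 = 0.0048202572
  Urban: (13032/21894)²·(1−1172/13032)·163.8/1172 = 0.045064216
  → Var(ȳ_str) = 0.049884473.
Var(ȳ_srs) = (1 − 2189/21894)·217.1/2189 = 0.089261748.
deff = 0.049884473 / 0.089261748 = 0.5589.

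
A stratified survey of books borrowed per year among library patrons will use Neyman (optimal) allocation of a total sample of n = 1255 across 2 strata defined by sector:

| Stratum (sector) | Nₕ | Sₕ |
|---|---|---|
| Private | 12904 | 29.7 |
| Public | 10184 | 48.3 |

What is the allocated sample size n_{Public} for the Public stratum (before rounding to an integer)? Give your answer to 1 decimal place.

Neyman allocation: nₕ = n·NₕSₕ / Σⱼ NⱼSⱼ.
Σ NⱼSⱼ = 12904·29.7 + 10184·48.3 = 875136.
n_{Public} = 1255·10184·48.3 / 875136 = 705.4.

705.4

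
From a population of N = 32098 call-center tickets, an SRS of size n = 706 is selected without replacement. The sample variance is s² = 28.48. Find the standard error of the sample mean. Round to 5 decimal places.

0.19863

Under SRS without replacement, Var(ȳ) = (1 − f)·s²/n with f = n/N = 706/32098 = 0.02199514.
Var(ȳ) = (1 − 0.02199514)·28.48/706 = 0.97800486·0.040339943 = 0.039452661.
SE(ȳ) = √(0.039452661) = 0.19863.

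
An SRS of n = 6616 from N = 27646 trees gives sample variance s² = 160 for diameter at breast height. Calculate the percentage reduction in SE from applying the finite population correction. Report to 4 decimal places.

f = n/N = 6616/27646 = 0.23931129.
SE_no-fpc = √(s²/n) = 0.1555114; SE_fpc = √((1−f)s²/n) = 0.13563311.
Ratio = √(1−f) = 0.87217470. Reduction = 100·(1 − 0.87217470) = 12.7825%.

12.7825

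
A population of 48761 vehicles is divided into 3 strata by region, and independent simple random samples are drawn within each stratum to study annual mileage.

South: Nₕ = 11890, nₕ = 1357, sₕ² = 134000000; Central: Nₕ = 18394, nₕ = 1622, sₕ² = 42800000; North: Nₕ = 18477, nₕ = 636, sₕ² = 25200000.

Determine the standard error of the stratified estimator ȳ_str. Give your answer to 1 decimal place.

118.8

Var(ȳ_str) = Σₕ Wₕ²(1 − fₕ)sₕ²/nₕ with Wₕ = Nₕ/N, N = 48761.
South: Wₕ = 0.24384242; term = 0.24384242²·(1 − 0.11412952)·134000000/1357 = 5201.3213.
Central: Wₕ = 0.37722770; term = 0.37722770²·(1 − 0.08818093)·42800000/1622 = 3423.8028.
North: Wₕ = 0.37892988; term = 0.37892988²·(1 − 0.03442117)·25200000/636 = 5493.4967.
Sum = 14118.621.
SE = √(14118.621) = 118.8.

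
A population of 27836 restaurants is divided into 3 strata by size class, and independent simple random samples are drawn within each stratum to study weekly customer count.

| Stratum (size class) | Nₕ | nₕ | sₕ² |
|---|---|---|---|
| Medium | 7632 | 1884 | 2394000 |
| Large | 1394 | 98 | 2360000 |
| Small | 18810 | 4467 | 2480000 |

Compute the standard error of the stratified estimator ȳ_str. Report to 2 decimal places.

17.93

Var(ȳ_str) = Σₕ Wₕ²(1 − fₕ)sₕ²/nₕ with Wₕ = Nₕ/N, N = 27836.
Medium: Wₕ = 0.27417732; term = 0.27417732²·(1 − 0.24685535)·2394000/1884 = 71.942365.
Large: Wₕ = 0.05007903; term = 0.05007903²·(1 − 0.07030129)·2360000/98 = 56.148744.
Small: Wₕ = 0.67574364; term = 0.67574364²·(1 − 0.23748006)·2480000/4467 = 193.30846.
Sum = 321.39957.
SE = √(321.39957) = 17.93.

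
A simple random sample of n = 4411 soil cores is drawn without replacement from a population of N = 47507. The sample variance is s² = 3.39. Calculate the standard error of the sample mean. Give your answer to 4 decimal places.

0.0264

Under SRS without replacement, Var(ȳ) = (1 − f)·s²/n with f = n/N = 4411/47507 = 0.09284947.
Var(ȳ) = (1 − 0.09284947)·3.39/4411 = 0.90715053·7.6853321 × 10^-4 = 6.9717531 × 10^-4.
SE(ȳ) = √(6.9717531 × 10^-4) = 0.0264.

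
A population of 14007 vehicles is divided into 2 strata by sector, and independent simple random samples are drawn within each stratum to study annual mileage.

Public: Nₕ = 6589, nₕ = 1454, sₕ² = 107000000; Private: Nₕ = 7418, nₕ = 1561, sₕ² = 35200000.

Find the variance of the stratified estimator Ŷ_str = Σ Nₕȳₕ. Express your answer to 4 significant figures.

3.470 × 10^12

Var(Ŷ_str) = Σₕ Nₕ²(1 − fₕ)sₕ²/nₕ.
Public: 6589²·(1 − 1454/6589)·107000000/1454 = 2.4898852 × 10^12.
Private: 7418²·(1 − 1561/7418)·35200000/1561 = 9.7971964 × 10^11.
Sum = 3.4696048 × 10^12.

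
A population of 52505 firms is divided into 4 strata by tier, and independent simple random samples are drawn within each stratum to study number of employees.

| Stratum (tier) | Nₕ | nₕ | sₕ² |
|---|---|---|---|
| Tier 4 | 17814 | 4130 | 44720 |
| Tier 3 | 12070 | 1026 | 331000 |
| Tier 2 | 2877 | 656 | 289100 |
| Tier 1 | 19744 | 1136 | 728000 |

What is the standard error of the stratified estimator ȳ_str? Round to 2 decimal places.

10.15

Var(ȳ_str) = Σₕ Wₕ²(1 − fₕ)sₕ²/nₕ with Wₕ = Nₕ/N, N = 52505.
Tier 4: Wₕ = 0.33928197; term = 0.33928197²·(1 − 0.23184013)·44720/4130 = 0.95746946.
Tier 3: Wₕ = 0.22988287; term = 0.22988287²·(1 − 0.08500414)·331000/1026 = 15.599583.
Tier 2: Wₕ = 0.05479478; term = 0.05479478²·(1 − 0.22801529)·289100/656 = 1.0214835.
Tier 1: Wₕ = 0.37604038; term = 0.37604038²·(1 − 0.05753647)·728000/1136 = 85.405642.
Sum = 102.98418.
SE = √(102.98418) = 10.15.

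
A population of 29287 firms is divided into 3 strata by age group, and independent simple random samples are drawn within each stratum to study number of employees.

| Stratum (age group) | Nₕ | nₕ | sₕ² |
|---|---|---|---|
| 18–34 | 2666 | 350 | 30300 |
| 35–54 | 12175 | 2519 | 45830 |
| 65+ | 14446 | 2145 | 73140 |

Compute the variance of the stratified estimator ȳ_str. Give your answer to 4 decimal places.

Var(ȳ_str) = Σₕ Wₕ²(1 − fₕ)sₕ²/nₕ with Wₕ = Nₕ/N, N = 29287.
18–34: Wₕ = 0.09103015; term = 0.09103015²·(1 − 0.13128282)·30300/350 = 0.62319435.
35–54: Wₕ = 0.41571346; term = 0.41571346²·(1 − 0.20689938)·45830/2519 = 2.4936652.
65+: Wₕ = 0.49325639; term = 0.49325639²·(1 − 0.14848401)·73140/2145 = 7.0642476.
Sum = 10.181107.

10.1811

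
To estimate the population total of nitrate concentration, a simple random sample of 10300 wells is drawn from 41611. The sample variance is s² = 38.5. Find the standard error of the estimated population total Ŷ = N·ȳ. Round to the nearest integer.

2207

Var(Ŷ) = N²·Var(ȳ) = N²·(1 − n/N)·s²/n.
f = 10300/41611 = 0.24753070; Var(ȳ) = 0.75246930·38.5/10300 = 0.002812628.
Var(Ŷ) = 41611² · 0.002812628 = 4.869996 × 10^6.
SE(Ŷ) = √(4.869996 × 10^6) = 2207.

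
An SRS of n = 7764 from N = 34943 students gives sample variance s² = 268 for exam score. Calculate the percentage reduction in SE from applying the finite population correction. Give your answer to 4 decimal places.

f = n/N = 7764/34943 = 0.22219042.
SE_no-fpc = √(s²/n) = 0.18579098; SE_fpc = √((1−f)s²/n) = 0.1638556.
Ratio = √(1−f) = 0.88193513. Reduction = 100·(1 − 0.88193513) = 11.8065%.

11.8065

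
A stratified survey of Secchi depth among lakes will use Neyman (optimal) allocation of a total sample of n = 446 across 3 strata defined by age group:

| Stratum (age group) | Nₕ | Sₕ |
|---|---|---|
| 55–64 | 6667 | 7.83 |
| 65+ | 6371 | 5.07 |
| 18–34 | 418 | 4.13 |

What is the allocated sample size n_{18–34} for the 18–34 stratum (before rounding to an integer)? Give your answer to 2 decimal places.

8.93

Neyman allocation: nₕ = n·NₕSₕ / Σⱼ NⱼSⱼ.
Σ NⱼSⱼ = 6667·7.83 + 6371·5.07 + 418·4.13 = 86229.92.
n_{18–34} = 446·418·4.13 / 86229.92 = 8.93.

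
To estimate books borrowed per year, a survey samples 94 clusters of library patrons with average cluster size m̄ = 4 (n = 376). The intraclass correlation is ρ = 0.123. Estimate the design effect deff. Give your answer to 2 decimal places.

deff = 1 + (4 − 1)·0.123 = 1 + 0.369 = 1.369.

1.37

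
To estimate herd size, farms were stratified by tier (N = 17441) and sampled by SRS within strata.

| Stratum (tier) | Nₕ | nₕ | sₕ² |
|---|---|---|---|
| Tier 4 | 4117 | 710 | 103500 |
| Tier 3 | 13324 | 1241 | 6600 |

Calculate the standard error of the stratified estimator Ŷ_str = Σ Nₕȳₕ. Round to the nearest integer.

53860

Var(Ŷ_str) = Σₕ Nₕ²(1 − fₕ)sₕ²/nₕ.
Tier 4: 4117²·(1 − 710/4117)·103500/710 = 2.0447254 × 10^9.
Tier 3: 13324²·(1 − 1241/13324)·6600/1241 = 8.5621248 × 10^8.
Sum = 2.9009379 × 10^9.
SE = √(2.9009379 × 10^9) = 53860.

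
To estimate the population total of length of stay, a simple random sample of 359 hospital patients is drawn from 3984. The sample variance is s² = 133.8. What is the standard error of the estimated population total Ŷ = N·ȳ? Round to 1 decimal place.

2320.0

Var(Ŷ) = N²·Var(ȳ) = N²·(1 − n/N)·s²/n.
f = 359/3984 = 0.09011044; Var(ȳ) = 0.90988956·133.8/359 = 0.33911761.
Var(Ŷ) = 3984² · 0.33911761 = 5.3825615 × 10^6.
SE(Ŷ) = √(5.3825615 × 10^6) = 2320.0.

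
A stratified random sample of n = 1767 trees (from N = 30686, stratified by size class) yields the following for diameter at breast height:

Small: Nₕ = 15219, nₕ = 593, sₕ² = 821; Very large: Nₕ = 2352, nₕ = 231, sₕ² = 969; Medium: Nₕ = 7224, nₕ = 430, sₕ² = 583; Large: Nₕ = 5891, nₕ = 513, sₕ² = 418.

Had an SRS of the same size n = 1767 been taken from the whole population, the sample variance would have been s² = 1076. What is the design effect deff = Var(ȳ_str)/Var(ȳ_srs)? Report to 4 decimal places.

0.7799

Var(ȳ_str) = Σ Wₕ²(1−fₕ)sₕ²/nₕ with Wₕ = Nₕ/30686:
  Small: (15219/30686)²·(1−593/15219)·821/593 = 0.32728009
  Very large: (2352/30686)²·(1−231/2352)·969/231 = 0.022223334
  Medium: (7224/30686)²·(1−430/7224)·583/430 = 0.070668003
  Large: (5891/30686)²·(1−513/5891)·418/513 = 0.027414995
  → Var(ȳ_str) = 0.44758642.
Var(ȳ_srs) = (1 − 1767/30686)·1076/1767 = 0.57387686.
deff = 0.44758642 / 0.57387686 = 0.7799.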